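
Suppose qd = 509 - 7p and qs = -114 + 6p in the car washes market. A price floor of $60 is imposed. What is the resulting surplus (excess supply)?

Equilibrium price would be p* = 623/13, so the floor at 60 binds.
At p = 60: qd = 89, qs = 246.
Surplus = 246 − 89 = 157.

Surplus = 157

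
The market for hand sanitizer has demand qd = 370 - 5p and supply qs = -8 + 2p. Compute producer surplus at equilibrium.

Equilibrium: 370 - 5p = -8 + 2p gives p* = 54, q* = 100.
Supply starts at p = 4 (where qs = 0).
PS = ½(54 − 4)(100) = 2500.

Producer surplus = 2500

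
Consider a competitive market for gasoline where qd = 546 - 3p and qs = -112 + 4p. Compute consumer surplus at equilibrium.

Consumer surplus = 11616

Equilibrium: 546 - 3p = -112 + 4p gives p* = 94, q* = 264.
Demand choke price (qd = 0): p = 182.
CS = ½(182 − 94)(264) = 11616.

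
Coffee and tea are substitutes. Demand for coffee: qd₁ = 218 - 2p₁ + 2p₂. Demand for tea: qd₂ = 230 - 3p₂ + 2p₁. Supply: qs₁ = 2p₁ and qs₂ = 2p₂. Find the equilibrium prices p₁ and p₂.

Market 1: 218 - 2p₁ + 2p₂ = 2p₁ → 4p₁ - 2p₂ = 218.
Market 2: 5p₂ - 2p₁ = 230.
Eliminating p₂: 5×(1) + 2×(2) gives 16p₁ = 1550, so p₁ = 96.875.
Back-substitute into (2): p₂ = (230 + 2×96.875) / 5 = 84.75.

p₁ = 96.875, p₂ = 84.75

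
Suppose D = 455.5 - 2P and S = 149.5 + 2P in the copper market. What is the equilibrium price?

Set D = S: 455.5 - 2P = 149.5 + 2P.
306 = 4P, so P* = 76.5.
Q* = 455.5 − 2(76.5) = 302.5.

P* = 76.5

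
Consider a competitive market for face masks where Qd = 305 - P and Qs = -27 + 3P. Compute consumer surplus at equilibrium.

Equilibrium: 305 - P = -27 + 3P gives P* = 83, Q* = 222.
Demand choke price (Qd = 0): P = 305.
CS = ½(305 − 83)(222) = 24642.

Consumer surplus = 24642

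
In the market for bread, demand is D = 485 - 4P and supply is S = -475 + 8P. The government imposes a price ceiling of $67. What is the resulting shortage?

Shortage = 156

Equilibrium price would be P* = 80, so the ceiling at 67 binds.
At P = 67: D = 485 − 4(67) = 217, S = -475 + 8(67) = 61.
Shortage = 217 − 61 = 156.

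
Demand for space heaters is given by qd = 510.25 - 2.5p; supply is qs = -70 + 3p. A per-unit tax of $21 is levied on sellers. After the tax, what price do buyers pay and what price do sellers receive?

Buyers pay 2573/22, sellers receive 2111/22

Pre-tax equilibrium: p* = 105.5, q* = 246.5.
Tax on sellers shifts supply to qs = -70 + 3(p − 21) = -133 + 3p.
510.25 - 2.5p = -133 + 3p gives buyer price pb = 2573/22; sellers receive ps = 2573/22 − 21 = 2111/22.
New quantity: q = 510.25 − 2.5(2573/22) = 4793/22.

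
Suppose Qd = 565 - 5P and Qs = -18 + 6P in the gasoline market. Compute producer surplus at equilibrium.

Equilibrium: 565 - 5P = -18 + 6P gives P* = 53, Q* = 300.
Supply starts at P = 3 (where Qs = 0).
PS = ½(53 − 3)(300) = 7500.

Producer surplus = 7500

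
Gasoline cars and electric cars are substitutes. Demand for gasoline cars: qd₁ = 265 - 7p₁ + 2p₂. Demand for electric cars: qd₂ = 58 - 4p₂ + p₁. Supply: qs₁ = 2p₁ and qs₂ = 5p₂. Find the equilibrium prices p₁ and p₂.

p₁ = 2501/79, p₂ = 787/79

Market 1: 265 - 7p₁ + 2p₂ = 2p₁ → 9p₁ - 2p₂ = 265.
Market 2: 9p₂ - p₁ = 58.
Eliminating p₂: 9×(1) + 2×(2) gives 79p₁ = 2501, so p₁ = 2501/79.
Back-substitute into (2): p₂ = (58 + 1×2501/79) / 9 = 787/79.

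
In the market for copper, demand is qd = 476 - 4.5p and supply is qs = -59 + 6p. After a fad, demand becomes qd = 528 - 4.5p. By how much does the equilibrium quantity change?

Original equilibrium: p* = 1070/21, q* = 1727/7.
New equilibrium: 528 - 4.5p = -59 + 6p, so 587 = 10.5p and p' = 1174/21; q' = 528 − 4.5(1174/21) = 1935/7.
Change in quantity: 1935/7 − 1727/7 = 208/7.

Δq = 208/7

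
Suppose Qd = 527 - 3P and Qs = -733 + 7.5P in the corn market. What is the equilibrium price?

P* = 120

Set Qd = Qs: 527 - 3P = -733 + 7.5P.
1260 = 10.5P, so P* = 120.
Q* = 527 − 3(120) = 167.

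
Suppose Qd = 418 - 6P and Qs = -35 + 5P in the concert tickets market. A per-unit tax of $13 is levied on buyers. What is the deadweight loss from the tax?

Pre-tax equilibrium: P* = 453/11, Q* = 1880/11.
Tax on buyers shifts demand to Qd = 418 − 6(P + 13) = 340 - 6P.
340 - 6P = -35 + 5P gives seller price Ps = 375/11; buyers pay Pb = 375/11 + 13 = 518/11.
New quantity: Q = 418 − 6(518/11) = 1490/11.
DWL = ½ × 13 × (1880/11 − 1490/11) = 2535/11.

Deadweight loss = 2535/11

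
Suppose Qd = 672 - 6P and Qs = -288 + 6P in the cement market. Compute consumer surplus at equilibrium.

Equilibrium: 672 - 6P = -288 + 6P gives P* = 80, Q* = 192.
Demand choke price (Qd = 0): P = 112.
CS = ½(112 − 80)(192) = 3072.

Consumer surplus = 3072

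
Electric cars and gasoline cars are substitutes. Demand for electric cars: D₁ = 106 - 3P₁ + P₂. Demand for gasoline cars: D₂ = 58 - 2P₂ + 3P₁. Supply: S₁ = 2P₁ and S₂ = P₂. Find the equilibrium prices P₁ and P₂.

Market 1: 106 - 3P₁ + P₂ = 2P₁ → 5P₁ - P₂ = 106.
Market 2: 3P₂ - 3P₁ = 58.
Eliminating P₂: 3×(1) + 1×(2) gives 12P₁ = 376, so P₁ = 94/3.
Back-substitute into (2): P₂ = (58 + 3×94/3) / 3 = 152/3.

P₁ = 94/3, P₂ = 152/3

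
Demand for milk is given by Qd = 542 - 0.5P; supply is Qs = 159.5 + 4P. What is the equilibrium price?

P* = 85

Set Qd = Qs: 542 - 0.5P = 159.5 + 4P.
382.5 = 4.5P, so P* = 85.
Q* = 542 − 0.5(85) = 499.5.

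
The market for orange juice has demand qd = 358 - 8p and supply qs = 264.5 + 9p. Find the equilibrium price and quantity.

Set qd = qs: 358 - 8p = 264.5 + 9p.
93.5 = 17p, so p* = 5.5.
q* = 358 − 8(5.5) = 314.

p* = 5.5, q* = 314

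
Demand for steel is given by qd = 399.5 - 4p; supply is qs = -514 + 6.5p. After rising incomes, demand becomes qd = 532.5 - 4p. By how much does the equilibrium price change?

Δp = 38/3

Original equilibrium: p* = 87, q* = 51.5.
New equilibrium: 532.5 - 4p = -514 + 6.5p, so 1046.5 = 10.5p and p' = 299/3; q' = 532.5 − 4(299/3) = 803/6.
Change in price: 299/3 − 87 = 38/3.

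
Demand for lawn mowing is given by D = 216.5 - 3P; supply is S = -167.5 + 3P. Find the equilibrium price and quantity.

Set D = S: 216.5 - 3P = -167.5 + 3P.
384 = 6P, so P* = 64.
Q* = 216.5 − 3(64) = 24.5.

P* = 64, Q* = 24.5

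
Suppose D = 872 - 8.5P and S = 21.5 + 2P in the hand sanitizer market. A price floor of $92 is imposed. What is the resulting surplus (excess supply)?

Surplus = 115.5

Equilibrium price would be P* = 81, so the floor at 92 binds.
At P = 92: D = 90, S = 205.5.
Surplus = 205.5 − 90 = 115.5.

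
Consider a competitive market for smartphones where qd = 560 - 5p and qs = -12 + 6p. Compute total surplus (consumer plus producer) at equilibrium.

Equilibrium: 560 - 5p = -12 + 6p gives p* = 52, q* = 300.
Demand choke price: p = 112; supply starts at p = 2.
CS = ½(112 − 52)(300) = 9000; PS = ½(52 − 2)(300) = 7500.

Total surplus = 16500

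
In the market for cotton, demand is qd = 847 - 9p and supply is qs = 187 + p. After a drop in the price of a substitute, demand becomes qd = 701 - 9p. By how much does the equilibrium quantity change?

Original equilibrium: p* = 66, q* = 253.
New equilibrium: 701 - 9p = 187 + p, so 514 = 10p and p' = 51.4; q' = 701 − 9(51.4) = 238.4.
Change in quantity: 238.4 − 253 = -14.6.

Δq = -14.6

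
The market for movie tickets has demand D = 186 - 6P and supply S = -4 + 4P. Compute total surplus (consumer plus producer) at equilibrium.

Equilibrium: 186 - 6P = -4 + 4P gives P* = 19, Q* = 72.
Demand choke price: P = 31; supply starts at P = 1.
CS = ½(31 − 19)(72) = 432; PS = ½(19 − 1)(72) = 648.

Total surplus = 1080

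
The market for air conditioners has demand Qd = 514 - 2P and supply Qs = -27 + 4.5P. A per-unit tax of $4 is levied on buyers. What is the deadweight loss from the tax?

Deadweight loss = 144/13

Pre-tax equilibrium: P* = 1082/13, Q* = 4518/13.
Tax on buyers shifts demand to Qd = 514 − 2(P + 4) = 506 - 2P.
506 - 2P = -27 + 4.5P gives seller price Ps = 82; buyers pay Pb = 82 + 4 = 86.
New quantity: Q = 514 − 2(86) = 342.
DWL = ½ × 4 × (4518/13 − 342) = 144/13.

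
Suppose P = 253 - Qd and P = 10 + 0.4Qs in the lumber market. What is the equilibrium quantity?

Set the two price expressions equal: 253 - Q = 10 + 0.4Q.
243 = 1.4Q, so Q* = 1215/7.
P* = 253 − (1)(1215/7) = 556/7.

Q* = 1215/7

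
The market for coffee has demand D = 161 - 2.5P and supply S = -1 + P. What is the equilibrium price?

Set D = S: 161 - 2.5P = -1 + P.
162 = 3.5P, so P* = 324/7.
Q* = 161 − 2.5(324/7) = 317/7.

P* = 324/7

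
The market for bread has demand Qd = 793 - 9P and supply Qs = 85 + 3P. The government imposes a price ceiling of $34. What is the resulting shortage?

Equilibrium price would be P* = 59, so the ceiling at 34 binds.
At P = 34: Qd = 793 − 9(34) = 487, Qs = 85 + 3(34) = 187.
Shortage = 487 − 187 = 300.

Shortage = 300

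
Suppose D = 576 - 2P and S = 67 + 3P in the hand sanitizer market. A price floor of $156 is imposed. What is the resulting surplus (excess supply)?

Surplus = 271

Equilibrium price would be P* = 101.8, so the floor at 156 binds.
At P = 156: D = 264, S = 535.
Surplus = 535 − 264 = 271.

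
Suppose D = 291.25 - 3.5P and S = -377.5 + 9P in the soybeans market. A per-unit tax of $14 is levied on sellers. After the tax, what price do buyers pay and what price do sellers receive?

Pre-tax equilibrium: P* = 53.5, Q* = 104.
Tax on sellers shifts supply to S = -377.5 + 9(P − 14) = -503.5 + 9P.
291.25 - 3.5P = -503.5 + 9P gives buyer price Pb = 63.58; sellers receive Ps = 63.58 − 14 = 49.58.
New quantity: Q = 291.25 − 3.5(63.58) = 68.72.

Buyers pay $63.58, sellers receive $49.58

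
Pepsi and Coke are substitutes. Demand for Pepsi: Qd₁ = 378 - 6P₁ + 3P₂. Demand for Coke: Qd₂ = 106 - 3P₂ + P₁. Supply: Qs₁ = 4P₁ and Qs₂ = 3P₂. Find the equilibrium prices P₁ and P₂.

Market 1: 378 - 6P₁ + 3P₂ = 4P₁ → 10P₁ - 3P₂ = 378.
Market 2: 6P₂ - P₁ = 106.
Eliminating P₂: 6×(1) + 3×(2) gives 57P₁ = 2586, so P₁ = 862/19.
Back-substitute into (2): P₂ = (106 + 1×862/19) / 6 = 1438/57.

P₁ = 862/19, P₂ = 1438/57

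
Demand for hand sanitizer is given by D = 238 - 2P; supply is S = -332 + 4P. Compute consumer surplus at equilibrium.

Consumer surplus = 576

Equilibrium: 238 - 2P = -332 + 4P gives P* = 95, Q* = 48.
Demand choke price (D = 0): P = 119.
CS = ½(119 − 95)(48) = 576.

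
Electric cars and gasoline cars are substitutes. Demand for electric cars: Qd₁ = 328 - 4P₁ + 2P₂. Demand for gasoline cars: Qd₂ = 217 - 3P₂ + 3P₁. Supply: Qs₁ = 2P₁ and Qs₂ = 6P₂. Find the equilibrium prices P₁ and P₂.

Market 1: 328 - 4P₁ + 2P₂ = 2P₁ → 6P₁ - 2P₂ = 328.
Market 2: 9P₂ - 3P₁ = 217.
Eliminating P₂: 9×(1) + 2×(2) gives 48P₁ = 3386, so P₁ = 1693/24.
Back-substitute into (2): P₂ = (217 + 3×1693/24) / 9 = 47.625.

P₁ = 1693/24, P₂ = 47.625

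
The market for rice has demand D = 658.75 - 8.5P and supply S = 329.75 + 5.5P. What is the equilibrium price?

Set D = S: 658.75 - 8.5P = 329.75 + 5.5P.
329 = 14P, so P* = 23.5.
Q* = 658.75 − 8.5(23.5) = 459.

P* = 23.5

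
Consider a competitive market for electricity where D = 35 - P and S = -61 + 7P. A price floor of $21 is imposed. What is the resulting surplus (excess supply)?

Equilibrium price would be P* = 12, so the floor at 21 binds.
At P = 21: D = 14, S = 86.
Surplus = 86 − 14 = 72.

Surplus = 72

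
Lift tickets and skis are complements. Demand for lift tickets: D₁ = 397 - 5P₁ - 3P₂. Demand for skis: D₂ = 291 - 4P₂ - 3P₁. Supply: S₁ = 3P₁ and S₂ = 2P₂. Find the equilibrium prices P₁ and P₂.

Market 1: 397 - 5P₁ - 3P₂ = 3P₁ → 8P₁ + 3P₂ = 397.
Market 2: 6P₂ + 3P₁ = 291.
Eliminating P₂: 6×(1) − 3×(2) gives 39P₁ = 1509, so P₁ = 503/13.
Back-substitute into (2): P₂ = (291 − 3×503/13) / 6 = 379/13.

P₁ = 503/13, P₂ = 379/13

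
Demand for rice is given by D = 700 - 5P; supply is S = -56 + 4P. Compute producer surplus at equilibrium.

Producer surplus = 9800

Equilibrium: 700 - 5P = -56 + 4P gives P* = 84, Q* = 280.
Supply starts at P = 14 (where S = 0).
PS = ½(84 − 14)(280) = 9800.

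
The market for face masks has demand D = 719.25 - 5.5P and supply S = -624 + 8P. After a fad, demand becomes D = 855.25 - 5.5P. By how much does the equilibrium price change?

ΔP = 272/27

Original equilibrium: P* = 99.5, Q* = 172.
New equilibrium: 855.25 - 5.5P = -624 + 8P, so 1479.25 = 13.5P and P' = 5917/54; Q' = 855.25 − 5.5(5917/54) = 6820/27.
Change in price: 5917/54 − 99.5 = 272/27.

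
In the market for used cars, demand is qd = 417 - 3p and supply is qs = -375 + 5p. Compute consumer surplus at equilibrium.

Consumer surplus = 2400

Equilibrium: 417 - 3p = -375 + 5p gives p* = 99, q* = 120.
Demand choke price (qd = 0): p = 139.
CS = ½(139 − 99)(120) = 2400.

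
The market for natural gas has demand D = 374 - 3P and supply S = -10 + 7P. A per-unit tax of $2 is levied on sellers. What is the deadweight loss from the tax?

Pre-tax equilibrium: P* = 38.4, Q* = 258.8.
Tax on sellers shifts supply to S = -10 + 7(P − 2) = -24 + 7P.
374 - 3P = -24 + 7P gives buyer price Pb = 39.8; sellers receive Ps = 39.8 − 2 = 37.8.
New quantity: Q = 374 − 3(39.8) = 254.6.
DWL = ½ × 2 × (258.8 − 254.6) = 4.2.

Deadweight loss = 4.2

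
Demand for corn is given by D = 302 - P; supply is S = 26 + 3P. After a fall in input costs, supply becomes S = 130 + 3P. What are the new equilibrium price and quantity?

P' = 43, Q' = 259

Original equilibrium: P* = 69, Q* = 233.
New equilibrium: 302 - P = 130 + 3P, so 172 = 4P and P' = 43; Q' = 302 − 1(43) = 259.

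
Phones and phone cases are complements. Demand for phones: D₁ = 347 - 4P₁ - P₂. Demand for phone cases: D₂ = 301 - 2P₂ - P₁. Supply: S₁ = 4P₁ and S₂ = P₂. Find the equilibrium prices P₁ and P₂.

Market 1: 347 - 4P₁ - P₂ = 4P₁ → 8P₁ + P₂ = 347.
Market 2: 3P₂ + P₁ = 301.
Eliminating P₂: 3×(1) − 1×(2) gives 23P₁ = 740, so P₁ = 740/23.
Back-substitute into (2): P₂ = (301 − 1×740/23) / 3 = 2061/23.

P₁ = 740/23, P₂ = 2061/23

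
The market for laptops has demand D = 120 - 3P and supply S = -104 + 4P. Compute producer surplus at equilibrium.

Producer surplus = 72

Equilibrium: 120 - 3P = -104 + 4P gives P* = 32, Q* = 24.
Supply starts at P = 26 (where S = 0).
PS = ½(32 − 26)(24) = 72.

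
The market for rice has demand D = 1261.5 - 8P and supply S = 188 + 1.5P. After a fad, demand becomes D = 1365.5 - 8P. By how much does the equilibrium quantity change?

Original equilibrium: P* = 113, Q* = 357.5.
New equilibrium: 1365.5 - 8P = 188 + 1.5P, so 1177.5 = 9.5P and P' = 2355/19; Q' = 1365.5 − 8(2355/19) = 14209/38.
Change in quantity: 14209/38 − 357.5 = 312/19.

ΔQ = 312/19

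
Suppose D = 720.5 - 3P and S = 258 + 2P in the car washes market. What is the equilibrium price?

Set D = S: 720.5 - 3P = 258 + 2P.
462.5 = 5P, so P* = 92.5.
Q* = 720.5 − 3(92.5) = 443.

P* = 92.5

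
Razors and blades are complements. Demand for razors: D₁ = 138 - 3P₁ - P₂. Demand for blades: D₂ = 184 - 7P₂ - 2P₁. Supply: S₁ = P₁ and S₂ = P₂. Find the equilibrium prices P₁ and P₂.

P₁ = 92/3, P₂ = 46/3

Market 1: 138 - 3P₁ - P₂ = P₁ → 4P₁ + P₂ = 138.
Market 2: 8P₂ + 2P₁ = 184.
Eliminating P₂: 8×(1) − 1×(2) gives 30P₁ = 920, so P₁ = 92/3.
Back-substitute into (2): P₂ = (184 − 2×92/3) / 8 = 46/3.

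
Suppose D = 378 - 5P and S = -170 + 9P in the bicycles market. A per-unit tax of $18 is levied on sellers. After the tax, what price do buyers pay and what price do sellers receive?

Buyers pay 355/7, sellers receive 229/7

Pre-tax equilibrium: P* = 274/7, Q* = 1276/7.
Tax on sellers shifts supply to S = -170 + 9(P − 18) = -332 + 9P.
378 - 5P = -332 + 9P gives buyer price Pb = 355/7; sellers receive Ps = 355/7 − 18 = 229/7.
New quantity: Q = 378 − 5(355/7) = 871/7.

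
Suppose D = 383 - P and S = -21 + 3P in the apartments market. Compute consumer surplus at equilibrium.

Equilibrium: 383 - P = -21 + 3P gives P* = 101, Q* = 282.
Demand choke price (D = 0): P = 383.
CS = ½(383 − 101)(282) = 39762.

Consumer surplus = 39762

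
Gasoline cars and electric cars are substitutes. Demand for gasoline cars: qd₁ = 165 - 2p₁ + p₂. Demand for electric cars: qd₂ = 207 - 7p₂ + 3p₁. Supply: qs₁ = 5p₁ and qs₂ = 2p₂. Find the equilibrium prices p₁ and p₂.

Market 1: 165 - 2p₁ + p₂ = 5p₁ → 7p₁ - p₂ = 165.
Market 2: 9p₂ - 3p₁ = 207.
Eliminating p₂: 9×(1) + 1×(2) gives 60p₁ = 1692, so p₁ = 28.2.
Back-substitute into (2): p₂ = (207 + 3×28.2) / 9 = 32.4.

p₁ = 28.2, p₂ = 32.4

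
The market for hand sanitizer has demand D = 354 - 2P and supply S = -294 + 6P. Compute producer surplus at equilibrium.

Producer surplus = 3072

Equilibrium: 354 - 2P = -294 + 6P gives P* = 81, Q* = 192.
Supply starts at P = 49 (where S = 0).
PS = ½(81 − 49)(192) = 3072.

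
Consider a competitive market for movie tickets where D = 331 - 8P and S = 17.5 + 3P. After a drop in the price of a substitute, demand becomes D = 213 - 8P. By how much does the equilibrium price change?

Original equilibrium: P* = 28.5, Q* = 103.
New equilibrium: 213 - 8P = 17.5 + 3P, so 195.5 = 11P and P' = 391/22; Q' = 213 − 8(391/22) = 779/11.
Change in price: 391/22 − 28.5 = -118/11.

ΔP = -118/11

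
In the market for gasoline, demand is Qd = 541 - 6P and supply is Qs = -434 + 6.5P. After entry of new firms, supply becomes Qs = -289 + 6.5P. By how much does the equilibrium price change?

ΔP = -11.6

Original equilibrium: P* = 78, Q* = 73.
New equilibrium: 541 - 6P = -289 + 6.5P, so 830 = 12.5P and P' = 66.4; Q' = 541 − 6(66.4) = 142.6.
Change in price: 66.4 − 78 = -11.6.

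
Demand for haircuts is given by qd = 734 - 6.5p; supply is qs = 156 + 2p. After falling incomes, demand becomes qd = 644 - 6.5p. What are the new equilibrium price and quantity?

p' = 976/17, q' = 4604/17

Original equilibrium: p* = 68, q* = 292.
New equilibrium: 644 - 6.5p = 156 + 2p, so 488 = 8.5p and p' = 976/17; q' = 644 − 6.5(976/17) = 4604/17.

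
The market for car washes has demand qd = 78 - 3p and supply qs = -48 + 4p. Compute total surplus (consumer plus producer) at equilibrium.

Total surplus = 168

Equilibrium: 78 - 3p = -48 + 4p gives p* = 18, q* = 24.
Demand choke price: p = 26; supply starts at p = 12.
CS = ½(26 − 18)(24) = 96; PS = ½(18 − 12)(24) = 72.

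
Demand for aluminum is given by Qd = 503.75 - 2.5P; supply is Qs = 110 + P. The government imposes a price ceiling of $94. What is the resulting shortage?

Shortage = 64.75

Equilibrium price would be P* = 112.5, so the ceiling at 94 binds.
At P = 94: Qd = 503.75 − 2.5(94) = 268.75, Qs = 110 + 1(94) = 204.
Shortage = 268.75 − 204 = 64.75.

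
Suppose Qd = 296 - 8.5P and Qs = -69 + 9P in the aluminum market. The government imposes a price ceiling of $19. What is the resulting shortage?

Equilibrium price would be P* = 146/7, so the ceiling at 19 binds.
At P = 19: Qd = 296 − 8.5(19) = 134.5, Qs = -69 + 9(19) = 102.
Shortage = 134.5 − 102 = 32.5.

Shortage = 32.5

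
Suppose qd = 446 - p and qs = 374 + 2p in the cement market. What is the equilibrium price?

Set qd = qs: 446 - p = 374 + 2p.
72 = 3p, so p* = 24.
q* = 446 − 1(24) = 422.

p* = 24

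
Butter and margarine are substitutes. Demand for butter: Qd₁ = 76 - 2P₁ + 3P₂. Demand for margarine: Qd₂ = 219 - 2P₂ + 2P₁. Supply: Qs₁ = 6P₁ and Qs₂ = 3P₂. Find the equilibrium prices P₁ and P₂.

Market 1: 76 - 2P₁ + 3P₂ = 6P₁ → 8P₁ - 3P₂ = 76.
Market 2: 5P₂ - 2P₁ = 219.
Eliminating P₂: 5×(1) + 3×(2) gives 34P₁ = 1037, so P₁ = 30.5.
Back-substitute into (2): P₂ = (219 + 2×30.5) / 5 = 56.

P₁ = 30.5, P₂ = 56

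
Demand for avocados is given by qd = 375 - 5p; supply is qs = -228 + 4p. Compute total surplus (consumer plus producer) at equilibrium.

Total surplus = 360

Equilibrium: 375 - 5p = -228 + 4p gives p* = 67, q* = 40.
Demand choke price: p = 75; supply starts at p = 57.
CS = ½(75 − 67)(40) = 160; PS = ½(67 − 57)(40) = 200.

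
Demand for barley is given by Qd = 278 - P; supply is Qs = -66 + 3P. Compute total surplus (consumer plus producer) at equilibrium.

Equilibrium: 278 - P = -66 + 3P gives P* = 86, Q* = 192.
Demand choke price: P = 278; supply starts at P = 22.
CS = ½(278 − 86)(192) = 18432; PS = ½(86 − 22)(192) = 6144.

Total surplus = 24576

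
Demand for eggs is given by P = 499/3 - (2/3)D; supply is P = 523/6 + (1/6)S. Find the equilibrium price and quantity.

Set the two price expressions equal: 499/3 - (2/3)Q = 523/6 + (1/6)Q.
475/6 = (5/6)Q, so Q* = 95.
P* = 499/3 − (2/3)(95) = 103.

P* = 103, Q* = 95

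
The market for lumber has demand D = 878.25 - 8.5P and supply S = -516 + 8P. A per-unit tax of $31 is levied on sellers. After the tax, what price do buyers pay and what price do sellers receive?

Pre-tax equilibrium: P* = 84.5, Q* = 160.
Tax on sellers shifts supply to S = -516 + 8(P − 31) = -764 + 8P.
878.25 - 8.5P = -764 + 8P gives buyer price Pb = 6569/66; sellers receive Ps = 6569/66 − 31 = 4523/66.
New quantity: Q = 878.25 − 8.5(6569/66) = 1064/33.

Buyers pay 6569/66, sellers receive 4523/66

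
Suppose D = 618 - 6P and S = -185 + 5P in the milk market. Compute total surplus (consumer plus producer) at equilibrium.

Total surplus = 5940

Equilibrium: 618 - 6P = -185 + 5P gives P* = 73, Q* = 180.
Demand choke price: P = 103; supply starts at P = 37.
CS = ½(103 − 73)(180) = 2700; PS = ½(73 − 37)(180) = 3240.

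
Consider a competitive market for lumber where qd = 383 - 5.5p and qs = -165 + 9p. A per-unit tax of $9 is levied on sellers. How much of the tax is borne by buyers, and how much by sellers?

Buyers bear 162/29, sellers bear 99/29

Pre-tax equilibrium: p* = 1096/29, q* = 5079/29.
Tax on sellers shifts supply to qs = -165 + 9(p − 9) = -246 + 9p.
383 - 5.5p = -246 + 9p gives buyer price pb = 1258/29; sellers receive ps = 1258/29 − 9 = 997/29.
New quantity: q = 383 − 5.5(1258/29) = 4188/29.
Buyer burden = 1258/29 − 1096/29 = 162/29; seller burden = 1096/29 − 997/29 = 99/29.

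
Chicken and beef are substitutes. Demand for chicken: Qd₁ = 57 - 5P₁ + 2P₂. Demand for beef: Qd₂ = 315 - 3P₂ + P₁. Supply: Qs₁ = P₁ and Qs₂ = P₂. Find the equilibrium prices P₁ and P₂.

P₁ = 39, P₂ = 88.5

Market 1: 57 - 5P₁ + 2P₂ = P₁ → 6P₁ - 2P₂ = 57.
Market 2: 4P₂ - P₁ = 315.
Eliminating P₂: 4×(1) + 2×(2) gives 22P₁ = 858, so P₁ = 39.
Back-substitute into (2): P₂ = (315 + 1×39) / 4 = 88.5.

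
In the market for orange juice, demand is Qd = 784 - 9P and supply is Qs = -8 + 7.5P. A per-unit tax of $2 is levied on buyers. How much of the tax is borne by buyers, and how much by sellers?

Pre-tax equilibrium: P* = 48, Q* = 352.
Tax on buyers shifts demand to Qd = 784 − 9(P + 2) = 766 - 9P.
766 - 9P = -8 + 7.5P gives seller price Ps = 516/11; buyers pay Pb = 516/11 + 2 = 538/11.
New quantity: Q = 784 − 9(538/11) = 3782/11.
Buyer burden = 538/11 − 48 = 10/11; seller burden = 48 − 516/11 = 12/11.

Buyers bear 10/11, sellers bear 12/11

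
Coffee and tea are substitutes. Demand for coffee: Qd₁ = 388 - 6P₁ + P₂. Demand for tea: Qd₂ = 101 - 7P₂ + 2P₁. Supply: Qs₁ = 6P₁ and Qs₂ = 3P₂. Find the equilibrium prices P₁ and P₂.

P₁ = 3981/118, P₂ = 994/59

Market 1: 388 - 6P₁ + P₂ = 6P₁ → 12P₁ - P₂ = 388.
Market 2: 10P₂ - 2P₁ = 101.
Eliminating P₂: 10×(1) + 1×(2) gives 118P₁ = 3981, so P₁ = 3981/118.
Back-substitute into (2): P₂ = (101 + 2×3981/118) / 10 = 994/59.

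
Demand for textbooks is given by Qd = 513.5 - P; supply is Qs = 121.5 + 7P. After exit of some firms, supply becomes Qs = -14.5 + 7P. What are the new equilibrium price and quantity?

Original equilibrium: P* = 49, Q* = 464.5.
New equilibrium: 513.5 - P = -14.5 + 7P, so 528 = 8P and P' = 66; Q' = 513.5 − 1(66) = 447.5.

P' = 66, Q' = 447.5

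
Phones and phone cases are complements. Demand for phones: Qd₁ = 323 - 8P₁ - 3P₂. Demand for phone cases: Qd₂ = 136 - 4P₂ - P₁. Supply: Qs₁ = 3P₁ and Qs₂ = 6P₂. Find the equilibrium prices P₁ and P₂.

Market 1: 323 - 8P₁ - 3P₂ = 3P₁ → 11P₁ + 3P₂ = 323.
Market 2: 10P₂ + P₁ = 136.
Eliminating P₂: 10×(1) − 3×(2) gives 107P₁ = 2822, so P₁ = 2822/107.
Back-substitute into (2): P₂ = (136 − 1×2822/107) / 10 = 1173/107.

P₁ = 2822/107, P₂ = 1173/107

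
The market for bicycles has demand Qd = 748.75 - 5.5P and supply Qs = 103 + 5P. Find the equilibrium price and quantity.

Set Qd = Qs: 748.75 - 5.5P = 103 + 5P.
645.75 = 10.5P, so P* = 61.5.
Q* = 748.75 − 5.5(61.5) = 410.5.

P* = 61.5, Q* = 410.5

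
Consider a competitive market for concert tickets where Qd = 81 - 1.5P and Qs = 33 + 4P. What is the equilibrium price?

P* = 96/11

Set Qd = Qs: 81 - 1.5P = 33 + 4P.
48 = 5.5P, so P* = 96/11.
Q* = 81 − 1.5(96/11) = 747/11.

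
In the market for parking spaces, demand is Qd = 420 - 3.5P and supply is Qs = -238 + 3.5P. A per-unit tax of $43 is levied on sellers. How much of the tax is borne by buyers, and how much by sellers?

Pre-tax equilibrium: P* = 94, Q* = 91.
Tax on sellers shifts supply to Qs = -238 + 3.5(P − 43) = -388.5 + 3.5P.
420 - 3.5P = -388.5 + 3.5P gives buyer price Pb = 115.5; sellers receive Ps = 115.5 − 43 = 72.5.
New quantity: Q = 420 − 3.5(115.5) = 15.75.
Buyer burden = 115.5 − 94 = 21.5; seller burden = 94 − 72.5 = 21.5.

Buyers bear $21.5, sellers bear $21.5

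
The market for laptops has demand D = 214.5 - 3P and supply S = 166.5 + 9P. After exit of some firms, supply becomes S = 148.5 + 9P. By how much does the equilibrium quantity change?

Original equilibrium: P* = 4, Q* = 202.5.
New equilibrium: 214.5 - 3P = 148.5 + 9P, so 66 = 12P and P' = 5.5; Q' = 214.5 − 3(5.5) = 198.
Change in quantity: 198 − 202.5 = -4.5.

ΔQ = -4.5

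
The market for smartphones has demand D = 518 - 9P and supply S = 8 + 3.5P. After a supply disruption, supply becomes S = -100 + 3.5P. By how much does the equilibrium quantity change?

Original equilibrium: P* = 40.8, Q* = 150.8.
New equilibrium: 518 - 9P = -100 + 3.5P, so 618 = 12.5P and P' = 49.44; Q' = 518 − 9(49.44) = 73.04.
Change in quantity: 73.04 − 150.8 = -77.76.

ΔQ = -77.76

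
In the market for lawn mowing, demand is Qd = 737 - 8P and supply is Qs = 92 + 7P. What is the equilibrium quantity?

Q* = 393

Set Qd = Qs: 737 - 8P = 92 + 7P.
645 = 15P, so P* = 43.
Q* = 737 − 8(43) = 393.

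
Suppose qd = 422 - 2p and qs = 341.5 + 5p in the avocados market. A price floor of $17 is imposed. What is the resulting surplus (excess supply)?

Surplus = 38.5

Equilibrium price would be p* = 11.5, so the floor at 17 binds.
At p = 17: qd = 388, qs = 426.5.
Surplus = 426.5 − 388 = 38.5.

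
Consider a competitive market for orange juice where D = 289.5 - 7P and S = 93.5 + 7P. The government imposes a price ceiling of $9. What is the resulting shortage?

Equilibrium price would be P* = 14, so the ceiling at 9 binds.
At P = 9: D = 289.5 − 7(9) = 226.5, S = 93.5 + 7(9) = 156.5.
Shortage = 226.5 − 156.5 = 70.

Shortage = 70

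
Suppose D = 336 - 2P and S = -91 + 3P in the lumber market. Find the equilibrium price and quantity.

P* = 85.4, Q* = 165.2

Set D = S: 336 - 2P = -91 + 3P.
427 = 5P, so P* = 85.4.
Q* = 336 − 2(85.4) = 165.2.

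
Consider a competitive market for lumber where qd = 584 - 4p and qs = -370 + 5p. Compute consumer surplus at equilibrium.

Consumer surplus = 3200

Equilibrium: 584 - 4p = -370 + 5p gives p* = 106, q* = 160.
Demand choke price (qd = 0): p = 146.
CS = ½(146 − 106)(160) = 3200.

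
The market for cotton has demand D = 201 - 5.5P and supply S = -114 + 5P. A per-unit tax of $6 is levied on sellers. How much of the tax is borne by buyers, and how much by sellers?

Pre-tax equilibrium: P* = 30, Q* = 36.
Tax on sellers shifts supply to S = -114 + 5(P − 6) = -144 + 5P.
201 - 5.5P = -144 + 5P gives buyer price Pb = 230/7; sellers receive Ps = 230/7 − 6 = 188/7.
New quantity: Q = 201 − 5.5(230/7) = 142/7.
Buyer burden = 230/7 − 30 = 20/7; seller burden = 30 − 188/7 = 22/7.

Buyers bear 20/7, sellers bear 22/7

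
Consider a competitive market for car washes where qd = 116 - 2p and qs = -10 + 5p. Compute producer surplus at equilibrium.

Equilibrium: 116 - 2p = -10 + 5p gives p* = 18, q* = 80.
Supply starts at p = 2 (where qs = 0).
PS = ½(18 − 2)(80) = 640.

Producer surplus = 640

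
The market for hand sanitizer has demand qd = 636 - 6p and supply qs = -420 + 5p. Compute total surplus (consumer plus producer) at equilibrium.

Total surplus = 660

Equilibrium: 636 - 6p = -420 + 5p gives p* = 96, q* = 60.
Demand choke price: p = 106; supply starts at p = 84.
CS = ½(106 − 96)(60) = 300; PS = ½(96 − 84)(60) = 360.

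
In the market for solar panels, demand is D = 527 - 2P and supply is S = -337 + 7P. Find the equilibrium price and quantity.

Set D = S: 527 - 2P = -337 + 7P.
864 = 9P, so P* = 96.
Q* = 527 − 2(96) = 335.

P* = 96, Q* = 335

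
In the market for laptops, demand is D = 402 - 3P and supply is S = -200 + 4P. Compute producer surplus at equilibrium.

Producer surplus = 2592

Equilibrium: 402 - 3P = -200 + 4P gives P* = 86, Q* = 144.
Supply starts at P = 50 (where S = 0).
PS = ½(86 − 50)(144) = 2592.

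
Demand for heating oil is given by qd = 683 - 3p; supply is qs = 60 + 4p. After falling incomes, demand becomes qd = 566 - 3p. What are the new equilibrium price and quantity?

Original equilibrium: p* = 89, q* = 416.
New equilibrium: 566 - 3p = 60 + 4p, so 506 = 7p and p' = 506/7; q' = 566 − 3(506/7) = 2444/7.

p' = 506/7, q' = 2444/7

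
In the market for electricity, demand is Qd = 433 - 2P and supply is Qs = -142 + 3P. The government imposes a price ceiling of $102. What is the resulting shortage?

Equilibrium price would be P* = 115, so the ceiling at 102 binds.
At P = 102: Qd = 433 − 2(102) = 229, Qs = -142 + 3(102) = 164.
Shortage = 229 − 164 = 65.

Shortage = 65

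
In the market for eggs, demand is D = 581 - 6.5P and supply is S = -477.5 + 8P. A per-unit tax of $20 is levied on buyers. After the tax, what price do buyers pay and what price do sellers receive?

Pre-tax equilibrium: P* = 73, Q* = 106.5.
Tax on buyers shifts demand to D = 581 − 6.5(P + 20) = 451 - 6.5P.
451 - 6.5P = -477.5 + 8P gives seller price Ps = 1857/29; buyers pay Pb = 1857/29 + 20 = 2437/29.
New quantity: Q = 581 − 6.5(2437/29) = 2017/58.

Buyers pay 2437/29, sellers receive 1857/29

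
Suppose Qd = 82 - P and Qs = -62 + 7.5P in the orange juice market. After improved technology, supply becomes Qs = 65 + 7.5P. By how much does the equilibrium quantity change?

ΔQ = 254/17

Original equilibrium: P* = 288/17, Q* = 1106/17.
New equilibrium: 82 - P = 65 + 7.5P, so 17 = 8.5P and P' = 2; Q' = 82 − 1(2) = 80.
Change in quantity: 80 − 1106/17 = 254/17.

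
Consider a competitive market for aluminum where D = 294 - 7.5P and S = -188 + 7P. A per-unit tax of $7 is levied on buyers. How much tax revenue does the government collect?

Pre-tax equilibrium: P* = 964/29, Q* = 1296/29.
Tax on buyers shifts demand to D = 294 − 7.5(P + 7) = 241.5 - 7.5P.
241.5 - 7.5P = -188 + 7P gives seller price Ps = 859/29; buyers pay Pb = 859/29 + 7 = 1062/29.
New quantity: Q = 294 − 7.5(1062/29) = 561/29.
Revenue = 7 × 561/29 = 3927/29.

Tax revenue = 3927/29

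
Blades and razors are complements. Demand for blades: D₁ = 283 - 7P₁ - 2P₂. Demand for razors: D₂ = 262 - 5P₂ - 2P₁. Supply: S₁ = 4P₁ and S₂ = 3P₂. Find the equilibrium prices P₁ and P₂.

Market 1: 283 - 7P₁ - 2P₂ = 4P₁ → 11P₁ + 2P₂ = 283.
Market 2: 8P₂ + 2P₁ = 262.
Eliminating P₂: 8×(1) − 2×(2) gives 84P₁ = 1740, so P₁ = 145/7.
Back-substitute into (2): P₂ = (262 − 2×145/7) / 8 = 193/7.

P₁ = 145/7, P₂ = 193/7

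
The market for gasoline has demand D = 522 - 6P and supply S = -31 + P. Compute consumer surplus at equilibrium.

Consumer surplus = 192

Equilibrium: 522 - 6P = -31 + P gives P* = 79, Q* = 48.
Demand choke price (D = 0): P = 87.
CS = ½(87 − 79)(48) = 192.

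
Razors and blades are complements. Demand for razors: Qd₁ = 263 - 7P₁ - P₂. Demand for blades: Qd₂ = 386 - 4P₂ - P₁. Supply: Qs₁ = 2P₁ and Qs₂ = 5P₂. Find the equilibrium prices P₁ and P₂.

Market 1: 263 - 7P₁ - P₂ = 2P₁ → 9P₁ + P₂ = 263.
Market 2: 9P₂ + P₁ = 386.
Eliminating P₂: 9×(1) − 1×(2) gives 80P₁ = 1981, so P₁ = 24.7625.
Back-substitute into (2): P₂ = (386 − 1×24.7625) / 9 = 40.1375.

P₁ = 24.7625, P₂ = 40.1375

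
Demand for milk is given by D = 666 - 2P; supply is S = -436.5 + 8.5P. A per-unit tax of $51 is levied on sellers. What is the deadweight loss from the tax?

Pre-tax equilibrium: P* = 105, Q* = 456.
Tax on sellers shifts supply to S = -436.5 + 8.5(P − 51) = -870 + 8.5P.
666 - 2P = -870 + 8.5P gives buyer price Pb = 1024/7; sellers receive Ps = 1024/7 − 51 = 667/7.
New quantity: Q = 666 − 2(1024/7) = 2614/7.
DWL = ½ × 51 × (456 − 2614/7) = 14739/7.

Deadweight loss = 14739/7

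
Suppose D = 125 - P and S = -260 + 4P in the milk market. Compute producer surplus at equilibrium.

Equilibrium: 125 - P = -260 + 4P gives P* = 77, Q* = 48.
Supply starts at P = 65 (where S = 0).
PS = ½(77 − 65)(48) = 288.

Producer surplus = 288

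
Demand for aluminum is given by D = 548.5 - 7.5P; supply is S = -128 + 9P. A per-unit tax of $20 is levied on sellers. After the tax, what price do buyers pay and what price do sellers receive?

Buyers pay 571/11, sellers receive 351/11

Pre-tax equilibrium: P* = 41, Q* = 241.
Tax on sellers shifts supply to S = -128 + 9(P − 20) = -308 + 9P.
548.5 - 7.5P = -308 + 9P gives buyer price Pb = 571/11; sellers receive Ps = 571/11 − 20 = 351/11.
New quantity: Q = 548.5 − 7.5(571/11) = 1751/11.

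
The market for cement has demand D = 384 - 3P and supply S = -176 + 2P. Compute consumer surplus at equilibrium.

Consumer surplus = 384

Equilibrium: 384 - 3P = -176 + 2P gives P* = 112, Q* = 48.
Demand choke price (D = 0): P = 128.
CS = ½(128 − 112)(48) = 384.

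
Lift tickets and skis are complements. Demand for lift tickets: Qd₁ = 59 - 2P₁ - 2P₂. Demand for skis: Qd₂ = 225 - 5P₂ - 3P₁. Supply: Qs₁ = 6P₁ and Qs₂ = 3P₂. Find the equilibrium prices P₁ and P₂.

P₁ = 11/29, P₂ = 1623/58

Market 1: 59 - 2P₁ - 2P₂ = 6P₁ → 8P₁ + 2P₂ = 59.
Market 2: 8P₂ + 3P₁ = 225.
Eliminating P₂: 8×(1) − 2×(2) gives 58P₁ = 22, so P₁ = 11/29.
Back-substitute into (2): P₂ = (225 − 3×11/29) / 8 = 1623/58.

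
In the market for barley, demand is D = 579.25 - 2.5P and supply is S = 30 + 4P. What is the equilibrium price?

Set D = S: 579.25 - 2.5P = 30 + 4P.
549.25 = 6.5P, so P* = 84.5.
Q* = 579.25 − 2.5(84.5) = 368.

P* = 84.5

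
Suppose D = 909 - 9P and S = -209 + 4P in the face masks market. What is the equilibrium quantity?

Set D = S: 909 - 9P = -209 + 4P.
1118 = 13P, so P* = 86.
Q* = 909 − 9(86) = 135.

Q* = 135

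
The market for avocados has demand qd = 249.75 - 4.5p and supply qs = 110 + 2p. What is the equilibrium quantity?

Set qd = qs: 249.75 - 4.5p = 110 + 2p.
139.75 = 6.5p, so p* = 21.5.
q* = 249.75 − 4.5(21.5) = 153.

q* = 153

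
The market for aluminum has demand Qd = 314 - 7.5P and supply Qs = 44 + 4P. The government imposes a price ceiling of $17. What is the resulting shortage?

Equilibrium price would be P* = 540/23, so the ceiling at 17 binds.
At P = 17: Qd = 314 − 7.5(17) = 186.5, Qs = 44 + 4(17) = 112.
Shortage = 186.5 − 112 = 74.5.

Shortage = 74.5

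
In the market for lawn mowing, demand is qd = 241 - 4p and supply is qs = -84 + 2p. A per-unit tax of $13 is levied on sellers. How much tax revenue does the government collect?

Tax revenue = 91

Pre-tax equilibrium: p* = 325/6, q* = 73/3.
Tax on sellers shifts supply to qs = -84 + 2(p − 13) = -110 + 2p.
241 - 4p = -110 + 2p gives buyer price pb = 58.5; sellers receive ps = 58.5 − 13 = 45.5.
New quantity: q = 241 − 4(58.5) = 7.
Revenue = 13 × 7 = 91.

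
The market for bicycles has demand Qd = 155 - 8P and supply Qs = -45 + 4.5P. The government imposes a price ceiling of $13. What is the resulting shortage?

Shortage = 37.5

Equilibrium price would be P* = 16, so the ceiling at 13 binds.
At P = 13: Qd = 155 − 8(13) = 51, Qs = -45 + 4.5(13) = 13.5.
Shortage = 51 − 13.5 = 37.5.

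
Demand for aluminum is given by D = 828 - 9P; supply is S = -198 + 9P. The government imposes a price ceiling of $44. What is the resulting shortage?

Equilibrium price would be P* = 57, so the ceiling at 44 binds.
At P = 44: D = 828 − 9(44) = 432, S = -198 + 9(44) = 198.
Shortage = 432 − 198 = 234.

Shortage = 234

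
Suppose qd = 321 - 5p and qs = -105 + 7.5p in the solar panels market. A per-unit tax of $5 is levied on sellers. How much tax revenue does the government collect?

Pre-tax equilibrium: p* = 34.08, q* = 150.6.
Tax on sellers shifts supply to qs = -105 + 7.5(p − 5) = -142.5 + 7.5p.
321 - 5p = -142.5 + 7.5p gives buyer price pb = 37.08; sellers receive ps = 37.08 − 5 = 32.08.
New quantity: q = 321 − 5(37.08) = 135.6.
Revenue = 5 × 135.6 = 678.

Tax revenue = 678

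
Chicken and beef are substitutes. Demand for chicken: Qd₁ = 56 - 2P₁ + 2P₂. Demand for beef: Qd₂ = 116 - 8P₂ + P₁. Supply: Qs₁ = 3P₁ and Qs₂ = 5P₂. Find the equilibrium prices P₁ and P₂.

P₁ = 320/21, P₂ = 212/21

Market 1: 56 - 2P₁ + 2P₂ = 3P₁ → 5P₁ - 2P₂ = 56.
Market 2: 13P₂ - P₁ = 116.
Eliminating P₂: 13×(1) + 2×(2) gives 63P₁ = 960, so P₁ = 320/21.
Back-substitute into (2): P₂ = (116 + 1×320/21) / 13 = 212/21.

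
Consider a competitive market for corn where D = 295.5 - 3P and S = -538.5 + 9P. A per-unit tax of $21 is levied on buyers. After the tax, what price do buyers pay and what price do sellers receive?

Pre-tax equilibrium: P* = 69.5, Q* = 87.
Tax on buyers shifts demand to D = 295.5 − 3(P + 21) = 232.5 - 3P.
232.5 - 3P = -538.5 + 9P gives seller price Ps = 64.25; buyers pay Pb = 64.25 + 21 = 85.25.
New quantity: Q = 295.5 − 3(85.25) = 39.75.

Buyers pay $85.25, sellers receive $64.25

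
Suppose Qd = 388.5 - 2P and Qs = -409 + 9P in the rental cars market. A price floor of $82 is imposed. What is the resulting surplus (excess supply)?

Surplus = 104.5

Equilibrium price would be P* = 72.5, so the floor at 82 binds.
At P = 82: Qd = 224.5, Qs = 329.
Surplus = 329 − 224.5 = 104.5.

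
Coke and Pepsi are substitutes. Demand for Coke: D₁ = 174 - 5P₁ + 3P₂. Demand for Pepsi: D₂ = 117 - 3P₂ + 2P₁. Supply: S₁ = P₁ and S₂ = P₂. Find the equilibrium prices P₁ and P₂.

P₁ = 349/6, P₂ = 175/3

Market 1: 174 - 5P₁ + 3P₂ = P₁ → 6P₁ - 3P₂ = 174.
Market 2: 4P₂ - 2P₁ = 117.
Eliminating P₂: 4×(1) + 3×(2) gives 18P₁ = 1047, so P₁ = 349/6.
Back-substitute into (2): P₂ = (117 + 2×349/6) / 4 = 175/3.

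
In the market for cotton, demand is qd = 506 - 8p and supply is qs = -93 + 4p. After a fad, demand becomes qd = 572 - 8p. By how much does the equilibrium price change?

Original equilibrium: p* = 599/12, q* = 320/3.
New equilibrium: 572 - 8p = -93 + 4p, so 665 = 12p and p' = 665/12; q' = 572 − 8(665/12) = 386/3.
Change in price: 665/12 − 599/12 = 5.5.

Δp = 5.5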